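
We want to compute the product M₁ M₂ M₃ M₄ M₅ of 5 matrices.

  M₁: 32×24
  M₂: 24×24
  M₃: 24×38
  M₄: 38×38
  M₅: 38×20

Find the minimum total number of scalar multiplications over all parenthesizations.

74000

Adjacent pairs: M₁M₂ = 32·24·24 = 18432; M₂M₃ = 24·24·38 = 21888; M₃M₄ = 24·38·38 = 34656; M₄M₅ = 38·38·20 = 28880.
Length 3: M₁..M₃: k=1: 0+21888+32·24·38=51072; k=2: 18432+0+32·24·38=47616 → min 47616 | M₂..M₄: k=2: 0+34656+24·24·38=56544; k=3: 21888+0+24·38·38=56544 → min 56544 | M₃..M₅: k=3: 0+28880+24·38·20=47120; k=4: 34656+0+24·38·20=52896 → min 47120.
Length 4: M₁..M₄: k=1: 0+56544+32·24·38=85728; k=2: 18432+34656+32·24·38=82272; k=3: 47616+0+32·38·38=93824 → min 82272 | M₂..M₅: k=2: 0+47120+24·24·20=58640; k=3: 21888+28880+24·38·20=69008; k=4: 56544+0+24·38·20=74784 → min 58640.
Length 5: M₁..M₅: k=1: 0+58640+32·24·20=74000; k=2: 18432+47120+32·24·20=80912; k=3: 47616+28880+32·38·20=100816; k=4: 82272+0+32·38·20=106592 → min 74000.
Optimal order: (M₁ (M₂ (M₃ (M₄ M₅)))) with cost 74000.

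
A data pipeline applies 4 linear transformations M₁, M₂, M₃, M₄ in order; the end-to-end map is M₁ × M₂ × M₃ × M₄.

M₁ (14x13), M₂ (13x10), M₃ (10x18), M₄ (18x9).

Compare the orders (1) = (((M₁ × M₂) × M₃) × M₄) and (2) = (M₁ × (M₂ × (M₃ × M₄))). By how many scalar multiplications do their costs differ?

2180

Order (1) = (((M₁ × M₂) × M₃) × M₄): (M₁ × M₂): 14×13 by 13×10 → 14×10, cost 14·13·10 = 1820; ((M₁ × M₂) × M₃): 14×10 by 10×18 → 14×18, cost 14·10·18 = 2520; cumulative 4340; (((M₁ × M₂) × M₃) × M₄): 14×18 by 18×9 → 14×9, cost 14·18·9 = 2268; cumulative 6608. Total 6608.
Order (2) = (M₁ × (M₂ × (M₃ × M₄))): (M₃ × M₄): 10×18 by 18×9 → 10×9, cost 10·18·9 = 1620; (M₂ × (M₃ × M₄)): 13×10 by 10×9 → 13×9, cost 13·10·9 = 1170; cumulative 2790; (M₁ × (M₂ × (M₃ × M₄))): 14×13 by 13×9 → 14×9, cost 14·13·9 = 1638; cumulative 4428. Total 4428.
Difference: |6608 − 4428| = 2180.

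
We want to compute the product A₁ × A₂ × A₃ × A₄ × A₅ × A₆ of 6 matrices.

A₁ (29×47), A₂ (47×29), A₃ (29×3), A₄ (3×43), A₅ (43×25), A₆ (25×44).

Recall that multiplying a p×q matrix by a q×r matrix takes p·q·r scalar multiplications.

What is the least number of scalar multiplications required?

18531

Adjacent pairs: A₁A₂ = 29·47·29 = 39527; A₂A₃ = 47·29·3 = 4089; A₃A₄ = 29·3·43 = 3741; A₄A₅ = 3·43·25 = 3225; A₅A₆ = 43·25·44 = 47300.
Length 3: A₁..A₃: k=1: 0+4089+29·47·3=8178; k=2: 39527+0+29·29·3=42050 → min 8178 | A₂..A₄: k=2: 0+3741+47·29·43=62350; k=3: 4089+0+47·3·43=10152 → min 10152 | A₃..A₅: k=3: 0+3225+29·3·25=5400; k=4: 3741+0+29·43·25=34916 → min 5400 | A₄..A₆: k=4: 0+47300+3·43·44=52976; k=5: 3225+0+3·25·44=6525 → min 6525.
Length 4: A₁..A₄: k=1: 0+10152+29·47·43=68761; k=2: 39527+3741+29·29·43=79431; k=3: 8178+0+29·3·43=11919 → min 11919 | A₂..A₅: k=2: 0+5400+47·29·25=39475; k=3: 4089+3225+47·3·25=10839; k=4: 10152+0+47·43·25=60677 → min 10839 | A₃..A₆: k=3: 0+6525+29·3·44=10353; k=4: 3741+47300+29·43·44=105909; k=5: 5400+0+29·25·44=37300 → min 10353.
Length 5: A₁..A₅: k=1: 0+10839+29·47·25=44914; k=2: 39527+5400+29·29·25=65952; k=3: 8178+3225+29·3·25=13578; k=4: 11919+0+29·43·25=43094 → min 13578 | A₂..A₆: k=2: 0+10353+47·29·44=70325; k=3: 4089+6525+47·3·44=16818; k=4: 10152+47300+47·43·44=146376; k=5: 10839+0+47·25·44=62539 → min 16818.
Length 6: A₁..A₆: k=1: 0+16818+29·47·44=76790; k=2: 39527+10353+29·29·44=86884; k=3: 8178+6525+29·3·44=18531; k=4: 11919+47300+29·43·44=114087; k=5: 13578+0+29·25·44=45478 → min 18531.
Optimal order: ((A₁ × (A₂ × A₃)) × ((A₄ × A₅) × A₆)) with cost 18531.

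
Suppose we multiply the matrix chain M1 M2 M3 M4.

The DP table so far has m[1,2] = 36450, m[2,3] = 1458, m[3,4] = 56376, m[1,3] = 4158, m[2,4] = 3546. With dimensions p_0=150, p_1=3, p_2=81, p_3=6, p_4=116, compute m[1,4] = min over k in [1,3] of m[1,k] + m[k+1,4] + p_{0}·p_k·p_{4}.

55746

m[1,4] = min over k∈[1,3] of m[1,k]+m[k+1,4]+p_{0}·p_k·p_{4}.
k=1: 0 + 3546 + 150·3·116 = 55746; k=2: 36450 + 56376 + 150·81·116 = 1502226; k=3: 4158 + 0 + 150·6·116 = 108558.
Minimum: 55746 at k=1.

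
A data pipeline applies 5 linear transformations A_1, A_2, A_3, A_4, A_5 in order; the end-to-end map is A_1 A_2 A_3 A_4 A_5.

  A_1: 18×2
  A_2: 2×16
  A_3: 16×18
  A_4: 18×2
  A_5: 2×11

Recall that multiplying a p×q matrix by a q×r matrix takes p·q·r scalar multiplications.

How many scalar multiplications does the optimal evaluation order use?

1080

Adjacent pairs: A_1A_2 = 18·2·16 = 576; A_2A_3 = 2·16·18 = 576; A_3A_4 = 16·18·2 = 576; A_4A_5 = 18·2·11 = 396.
Length 3: A_1..A_3: k=1: 0+576+18·2·18=1224; k=2: 576+0+18·16·18=5760 → min 1224 | A_2..A_4: k=2: 0+576+2·16·2=640; k=3: 576+0+2·18·2=648 → min 640 | A_3..A_5: k=3: 0+396+16·18·11=3564; k=4: 576+0+16·2·11=928 → min 928.
Length 4: A_1..A_4: k=1: 0+640+18·2·2=712; k=2: 576+576+18·16·2=1728; k=3: 1224+0+18·18·2=1872 → min 712 | A_2..A_5: k=2: 0+928+2·16·11=1280; k=3: 576+396+2·18·11=1368; k=4: 640+0+2·2·11=684 → min 684.
Length 5: A_1..A_5: k=1: 0+684+18·2·11=1080; k=2: 576+928+18·16·11=4672; k=3: 1224+396+18·18·11=5184; k=4: 712+0+18·2·11=1108 → min 1080.
Optimal order: (A_1 ((A_2 (A_3 A_4)) A_5)) with cost 1080.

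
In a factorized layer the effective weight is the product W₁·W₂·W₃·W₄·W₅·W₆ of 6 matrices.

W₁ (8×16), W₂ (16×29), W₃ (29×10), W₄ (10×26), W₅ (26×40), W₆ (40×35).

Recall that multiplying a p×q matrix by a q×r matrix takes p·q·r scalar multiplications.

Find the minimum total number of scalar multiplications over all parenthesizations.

27520

Adjacent pairs: W₁W₂ = 8·16·29 = 3712; W₂W₃ = 16·29·10 = 4640; W₃W₄ = 29·10·26 = 7540; W₄W₅ = 10·26·40 = 10400; W₅W₆ = 26·40·35 = 36400.
Length 3: W₁..W₃: k=1: 0+4640+8·16·10=5920; k=2: 3712+0+8·29·10=6032 → min 5920 | W₂..W₄: k=2: 0+7540+16·29·26=19604; k=3: 4640+0+16·10·26=8800 → min 8800 | W₃..W₅: k=3: 0+10400+29·10·40=22000; k=4: 7540+0+29·26·40=37700 → min 22000 | W₄..W₆: k=4: 0+36400+10·26·35=45500; k=5: 10400+0+10·40·35=24400 → min 24400.
Length 4: W₁..W₄: k=1: 0+8800+8·16·26=12128; k=2: 3712+7540+8·29·26=17284; k=3: 5920+0+8·10·26=8000 → min 8000 | W₂..W₅: k=2: 0+22000+16·29·40=40560; k=3: 4640+10400+16·10·40=21440; k=4: 8800+0+16·26·40=25440 → min 21440 | W₃..W₆: k=3: 0+24400+29·10·35=34550; k=4: 7540+36400+29·26·35=70330; k=5: 22000+0+29·40·35=62600 → min 34550.
Length 5: W₁..W₅: k=1: 0+21440+8·16·40=26560; k=2: 3712+22000+8·29·40=34992; k=3: 5920+10400+8·10·40=19520; k=4: 8000+0+8·26·40=16320 → min 16320 | W₂..W₆: k=2: 0+34550+16·29·35=50790; k=3: 4640+24400+16·10·35=34640; k=4: 8800+36400+16·26·35=59760; k=5: 21440+0+16·40·35=43840 → min 34640.
Length 6: W₁..W₆: k=1: 0+34640+8·16·35=39120; k=2: 3712+34550+8·29·35=46382; k=3: 5920+24400+8·10·35=33120; k=4: 8000+36400+8·26·35=51680; k=5: 16320+0+8·40·35=27520 → min 27520.
Optimal order: ((((W₁·(W₂·W₃))·W₄)·W₅)·W₆) with cost 27520.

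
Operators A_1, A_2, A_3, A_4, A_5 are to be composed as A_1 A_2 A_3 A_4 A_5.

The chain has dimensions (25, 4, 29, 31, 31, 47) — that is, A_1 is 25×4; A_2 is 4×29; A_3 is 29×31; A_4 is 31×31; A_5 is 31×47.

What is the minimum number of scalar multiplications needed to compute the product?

17968

Adjacent pairs: A_1A_2 = 25·4·29 = 2900; A_2A_3 = 4·29·31 = 3596; A_3A_4 = 29·31·31 = 27869; A_4A_5 = 31·31·47 = 45167.
Length 3: A_1..A_3: k=1: 0+3596+25·4·31=6696; k=2: 2900+0+25·29·31=25375 → min 6696 | A_2..A_4: k=2: 0+27869+4·29·31=31465; k=3: 3596+0+4·31·31=7440 → min 7440 | A_3..A_5: k=3: 0+45167+29·31·47=87420; k=4: 27869+0+29·31·47=70122 → min 70122.
Length 4: A_1..A_4: k=1: 0+7440+25·4·31=10540; k=2: 2900+27869+25·29·31=53244; k=3: 6696+0+25·31·31=30721 → min 10540 | A_2..A_5: k=2: 0+70122+4·29·47=75574; k=3: 3596+45167+4·31·47=54591; k=4: 7440+0+4·31·47=13268 → min 13268.
Length 5: A_1..A_5: k=1: 0+13268+25·4·47=17968; k=2: 2900+70122+25·29·47=107097; k=3: 6696+45167+25·31·47=88288; k=4: 10540+0+25·31·47=46965 → min 17968.
Optimal order: (A_1 (((A_2 A_3) A_4) A_5)) with cost 17968.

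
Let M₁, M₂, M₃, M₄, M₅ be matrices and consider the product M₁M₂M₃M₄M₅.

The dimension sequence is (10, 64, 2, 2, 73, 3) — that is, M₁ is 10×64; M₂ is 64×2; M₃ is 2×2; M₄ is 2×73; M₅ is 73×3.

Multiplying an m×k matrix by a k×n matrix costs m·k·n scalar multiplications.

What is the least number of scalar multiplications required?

1790

Adjacent pairs: M₁M₂ = 10·64·2 = 1280; M₂M₃ = 64·2·2 = 256; M₃M₄ = 2·2·73 = 292; M₄M₅ = 2·73·3 = 438.
Length 3: M₁..M₃: k=1: 0+256+10·64·2=1536; k=2: 1280+0+10·2·2=1320 → min 1320 | M₂..M₄: k=2: 0+292+64·2·73=9636; k=3: 256+0+64·2·73=9600 → min 9600 | M₃..M₅: k=3: 0+438+2·2·3=450; k=4: 292+0+2·73·3=730 → min 450.
Length 4: M₁..M₄: k=1: 0+9600+10·64·73=56320; k=2: 1280+292+10·2·73=3032; k=3: 1320+0+10·2·73=2780 → min 2780 | M₂..M₅: k=2: 0+450+64·2·3=834; k=3: 256+438+64·2·3=1078; k=4: 9600+0+64·73·3=23616 → min 834.
Length 5: M₁..M₅: k=1: 0+834+10·64·3=2754; k=2: 1280+450+10·2·3=1790; k=3: 1320+438+10·2·3=1818; k=4: 2780+0+10·73·3=4970 → min 1790.
Optimal order: ((M₁M₂)(M₃(M₄M₅))) with cost 1790.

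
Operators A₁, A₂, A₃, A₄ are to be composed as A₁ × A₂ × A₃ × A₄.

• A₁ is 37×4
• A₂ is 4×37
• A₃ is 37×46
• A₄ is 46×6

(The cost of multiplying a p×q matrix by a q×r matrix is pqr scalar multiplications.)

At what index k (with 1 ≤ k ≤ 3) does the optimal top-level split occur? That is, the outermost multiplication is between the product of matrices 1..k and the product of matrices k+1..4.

Adjacent pairs: A₁A₂ = 37·4·37 = 5476; A₂A₃ = 4·37·46 = 6808; A₃A₄ = 37·46·6 = 10212.
Length 3: A₁..A₃: k=1: 0+6808+37·4·46=13616; k=2: 5476+0+37·37·46=68450 → min 13616 | A₂..A₄: k=2: 0+10212+4·37·6=11100; k=3: 6808+0+4·46·6=7912 → min 7912.
Top-level splits: k=1: (A₁..A₁)·(A₂..A₄) → 0+7912+37·4·6 = 8800; k=2: (A₁..A₂)·(A₃..A₄) → 5476+10212+37·37·6 = 23902; k=3: (A₁..A₃)·(A₄..A₄) → 13616+0+37·46·6 = 23828.
Best split is after A₁, i.e. k = 1.

1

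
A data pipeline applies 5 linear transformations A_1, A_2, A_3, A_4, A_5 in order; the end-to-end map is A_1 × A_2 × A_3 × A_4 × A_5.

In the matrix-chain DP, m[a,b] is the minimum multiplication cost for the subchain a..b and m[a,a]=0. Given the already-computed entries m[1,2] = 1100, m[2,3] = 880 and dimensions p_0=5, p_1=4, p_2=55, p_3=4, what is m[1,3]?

m[1,3] = min over k∈[1,2] of m[1,k]+m[k+1,3]+p_{0}·p_k·p_{3}.
k=1: 0 + 880 + 5·4·4 = 960; k=2: 1100 + 0 + 5·55·4 = 2200.
Minimum: 960 at k=1.

960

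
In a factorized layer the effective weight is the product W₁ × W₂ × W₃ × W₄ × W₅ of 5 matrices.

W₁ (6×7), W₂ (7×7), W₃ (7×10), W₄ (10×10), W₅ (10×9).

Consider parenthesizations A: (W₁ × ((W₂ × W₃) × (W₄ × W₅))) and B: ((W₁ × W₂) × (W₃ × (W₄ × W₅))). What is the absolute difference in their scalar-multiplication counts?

Order A = (W₁ × ((W₂ × W₃) × (W₄ × W₅))): (W₂ × W₃): 7×7 by 7×10 → 7×10, cost 7·7·10 = 490; (W₄ × W₅): 10×10 by 10×9 → 10×9, cost 10·10·9 = 900; ((W₂ × W₃) × (W₄ × W₅)): 7×10 by 10×9 → 7×9, cost 7·10·9 = 630; cumulative 2020; (W₁ × ((W₂ × W₃) × (W₄ × W₅))): 6×7 by 7×9 → 6×9, cost 6·7·9 = 378; cumulative 2398. Total 2398.
Order B = ((W₁ × W₂) × (W₃ × (W₄ × W₅))): (W₁ × W₂): 6×7 by 7×7 → 6×7, cost 6·7·7 = 294; (W₄ × W₅): 10×10 by 10×9 → 10×9, cost 10·10·9 = 900; (W₃ × (W₄ × W₅)): 7×10 by 10×9 → 7×9, cost 7·10·9 = 630; cumulative 1530; ((W₁ × W₂) × (W₃ × (W₄ × W₅))): 6×7 by 7×9 → 6×9, cost 6·7·9 = 378; cumulative 2202. Total 2202.
Difference: |2398 − 2202| = 196.

196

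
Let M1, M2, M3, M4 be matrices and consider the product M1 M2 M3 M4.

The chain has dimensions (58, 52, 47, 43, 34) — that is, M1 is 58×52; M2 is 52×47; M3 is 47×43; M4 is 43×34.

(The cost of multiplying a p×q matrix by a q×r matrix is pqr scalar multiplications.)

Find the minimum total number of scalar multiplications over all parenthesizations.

254354

Adjacent pairs: M1M2 = 58·52·47 = 141752; M2M3 = 52·47·43 = 105092; M3M4 = 47·43·34 = 68714.
Length 3: M1..M3: k=1: 0+105092+58·52·43=234780; k=2: 141752+0+58·47·43=258970 → min 234780 | M2..M4: k=2: 0+68714+52·47·34=151810; k=3: 105092+0+52·43·34=181116 → min 151810.
Length 4: M1..M4: k=1: 0+151810+58·52·34=254354; k=2: 141752+68714+58·47·34=303150; k=3: 234780+0+58·43·34=319576 → min 254354.
Optimal order: (M1 (M2 (M3 M4))) with cost 254354.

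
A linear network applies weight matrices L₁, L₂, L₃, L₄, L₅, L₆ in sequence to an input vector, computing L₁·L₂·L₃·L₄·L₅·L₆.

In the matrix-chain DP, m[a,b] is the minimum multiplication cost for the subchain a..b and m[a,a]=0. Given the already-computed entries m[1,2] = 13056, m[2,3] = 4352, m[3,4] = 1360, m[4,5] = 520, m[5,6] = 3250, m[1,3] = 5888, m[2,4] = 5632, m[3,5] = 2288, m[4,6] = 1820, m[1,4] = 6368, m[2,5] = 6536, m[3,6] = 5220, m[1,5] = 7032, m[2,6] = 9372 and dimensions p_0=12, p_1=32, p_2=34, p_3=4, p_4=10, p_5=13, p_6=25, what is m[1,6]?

m[1,6] = min over k∈[1,5] of m[1,k]+m[k+1,6]+p_{0}·p_k·p_{6}.
k=1: 0 + 9372 + 12·32·25 = 18972; k=2: 13056 + 5220 + 12·34·25 = 28476; k=3: 5888 + 1820 + 12·4·25 = 8908; k=4: 6368 + 3250 + 12·10·25 = 12618; k=5: 7032 + 0 + 12·13·25 = 10932.
Minimum: 8908 at k=3.

8908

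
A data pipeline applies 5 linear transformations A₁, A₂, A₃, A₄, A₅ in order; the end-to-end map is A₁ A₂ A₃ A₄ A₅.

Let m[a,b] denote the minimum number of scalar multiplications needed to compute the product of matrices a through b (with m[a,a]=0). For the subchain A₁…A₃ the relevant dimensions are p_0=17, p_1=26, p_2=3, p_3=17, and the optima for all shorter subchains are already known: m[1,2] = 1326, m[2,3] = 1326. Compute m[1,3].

2193

m[1,3] = min over k∈[1,2] of m[1,k]+m[k+1,3]+p_{0}·p_k·p_{3}.
k=1: 0 + 1326 + 17·26·17 = 8840; k=2: 1326 + 0 + 17·3·17 = 2193.
Minimum: 2193 at k=2.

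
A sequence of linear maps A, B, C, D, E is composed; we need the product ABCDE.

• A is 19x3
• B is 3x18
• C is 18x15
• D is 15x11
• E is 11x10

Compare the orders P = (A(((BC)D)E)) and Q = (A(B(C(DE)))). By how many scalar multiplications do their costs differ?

3255

Order P = (A(((BC)D)E)): (BC): 3×18 by 18×15 → 3×15, cost 3·18·15 = 810; ((BC)D): 3×15 by 15×11 → 3×11, cost 3·15·11 = 495; cumulative 1305; (((BC)D)E): 3×11 by 11×10 → 3×10, cost 3·11·10 = 330; cumulative 1635; (A(((BC)D)E)): 19×3 by 3×10 → 19×10, cost 19·3·10 = 570; cumulative 2205. Total 2205.
Order Q = (A(B(C(DE)))): (DE): 15×11 by 11×10 → 15×10, cost 15·11·10 = 1650; (C(DE)): 18×15 by 15×10 → 18×10, cost 18·15·10 = 2700; cumulative 4350; (B(C(DE))): 3×18 by 18×10 → 3×10, cost 3·18·10 = 540; cumulative 4890; (A(B(C(DE)))): 19×3 by 3×10 → 19×10, cost 19·3·10 = 570; cumulative 5460. Total 5460.
Difference: |2205 − 5460| = 3255.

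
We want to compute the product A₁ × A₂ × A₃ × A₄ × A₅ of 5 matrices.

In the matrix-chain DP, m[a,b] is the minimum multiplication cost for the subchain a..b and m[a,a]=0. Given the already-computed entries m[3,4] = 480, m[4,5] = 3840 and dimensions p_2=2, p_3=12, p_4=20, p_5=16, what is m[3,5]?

1120

m[3,5] = min over k∈[3,4] of m[3,k]+m[k+1,5]+p_{2}·p_k·p_{5}.
k=3: 0 + 3840 + 2·12·16 = 4224; k=4: 480 + 0 + 2·20·16 = 1120.
Minimum: 1120 at k=4.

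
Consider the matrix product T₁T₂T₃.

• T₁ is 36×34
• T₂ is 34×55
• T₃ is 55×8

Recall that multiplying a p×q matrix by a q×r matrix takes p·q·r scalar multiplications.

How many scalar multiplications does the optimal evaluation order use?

24752

Order (T₁(T₂T₃)): (T₂T₃): 34×55 by 55×8 → 34×8, cost 34·55·8 = 14960; (T₁(T₂T₃)): 36×34 by 34×8 → 36×8, cost 36·34·8 = 9792; cumulative 24752. Total 24752.
Order ((T₁T₂)T₃): (T₁T₂): 36×34 by 34×55 → 36×55, cost 36·34·55 = 67320; ((T₁T₂)T₃): 36×55 by 55×8 → 36×8, cost 36·55·8 = 15840; cumulative 83160. Total 83160.
Minimum: 24752.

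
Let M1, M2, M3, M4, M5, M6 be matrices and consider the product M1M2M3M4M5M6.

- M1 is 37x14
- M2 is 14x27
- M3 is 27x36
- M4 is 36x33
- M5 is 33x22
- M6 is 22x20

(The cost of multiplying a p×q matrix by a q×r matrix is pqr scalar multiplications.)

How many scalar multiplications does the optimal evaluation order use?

Adjacent pairs: M1M2 = 37·14·27 = 13986; M2M3 = 14·27·36 = 13608; M3M4 = 27·36·33 = 32076; M4M5 = 36·33·22 = 26136; M5M6 = 33·22·20 = 14520.
Length 3: M1..M3: k=1: 0+13608+37·14·36=32256; k=2: 13986+0+37·27·36=49950 → min 32256 | M2..M4: k=2: 0+32076+14·27·33=44550; k=3: 13608+0+14·36·33=30240 → min 30240 | M3..M5: k=3: 0+26136+27·36·22=47520; k=4: 32076+0+27·33·22=51678 → min 47520 | M4..M6: k=4: 0+14520+36·33·20=38280; k=5: 26136+0+36·22·20=41976 → min 38280.
Length 4: M1..M4: k=1: 0+30240+37·14·33=47334; k=2: 13986+32076+37·27·33=79029; k=3: 32256+0+37·36·33=76212 → min 47334 | M2..M5: k=2: 0+47520+14·27·22=55836; k=3: 13608+26136+14·36·22=50832; k=4: 30240+0+14·33·22=40404 → min 40404 | M3..M6: k=3: 0+38280+27·36·20=57720; k=4: 32076+14520+27·33·20=64416; k=5: 47520+0+27·22·20=59400 → min 57720.
Length 5: M1..M5: k=1: 0+40404+37·14·22=51800; k=2: 13986+47520+37·27·22=83484; k=3: 32256+26136+37·36·22=87696; k=4: 47334+0+37·33·22=74196 → min 51800 | M2..M6: k=2: 0+57720+14·27·20=65280; k=3: 13608+38280+14·36·20=61968; k=4: 30240+14520+14·33·20=54000; k=5: 40404+0+14·22·20=46564 → min 46564.
Length 6: M1..M6: k=1: 0+46564+37·14·20=56924; k=2: 13986+57720+37·27·20=91686; k=3: 32256+38280+37·36·20=97176; k=4: 47334+14520+37·33·20=86274; k=5: 51800+0+37·22·20=68080 → min 56924.
Optimal order: (M1((((M2M3)M4)M5)M6)) with cost 56924.

56924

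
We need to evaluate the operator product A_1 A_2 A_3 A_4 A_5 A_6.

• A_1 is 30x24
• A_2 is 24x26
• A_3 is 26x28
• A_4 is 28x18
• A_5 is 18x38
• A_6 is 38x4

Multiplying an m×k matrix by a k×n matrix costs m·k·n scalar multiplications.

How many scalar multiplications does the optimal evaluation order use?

13040

Adjacent pairs: A_1A_2 = 30·24·26 = 18720; A_2A_3 = 24·26·28 = 17472; A_3A_4 = 26·28·18 = 13104; A_4A_5 = 28·18·38 = 19152; A_5A_6 = 18·38·4 = 2736.
Length 3: A_1..A_3: k=1: 0+17472+30·24·28=37632; k=2: 18720+0+30·26·28=40560 → min 37632 | A_2..A_4: k=2: 0+13104+24·26·18=24336; k=3: 17472+0+24·28·18=29568 → min 24336 | A_3..A_5: k=3: 0+19152+26·28·38=46816; k=4: 13104+0+26·18·38=30888 → min 30888 | A_4..A_6: k=4: 0+2736+28·18·4=4752; k=5: 19152+0+28·38·4=23408 → min 4752.
Length 4: A_1..A_4: k=1: 0+24336+30·24·18=37296; k=2: 18720+13104+30·26·18=45864; k=3: 37632+0+30·28·18=52752 → min 37296 | A_2..A_5: k=2: 0+30888+24·26·38=54600; k=3: 17472+19152+24·28·38=62160; k=4: 24336+0+24·18·38=40752 → min 40752 | A_3..A_6: k=3: 0+4752+26·28·4=7664; k=4: 13104+2736+26·18·4=17712; k=5: 30888+0+26·38·4=34840 → min 7664.
Length 5: A_1..A_5: k=1: 0+40752+30·24·38=68112; k=2: 18720+30888+30·26·38=79248; k=3: 37632+19152+30·28·38=88704; k=4: 37296+0+30·18·38=57816 → min 57816 | A_2..A_6: k=2: 0+7664+24·26·4=10160; k=3: 17472+4752+24·28·4=24912; k=4: 24336+2736+24·18·4=28800; k=5: 40752+0+24·38·4=44400 → min 10160.
Length 6: A_1..A_6: k=1: 0+10160+30·24·4=13040; k=2: 18720+7664+30·26·4=29504; k=3: 37632+4752+30·28·4=45744; k=4: 37296+2736+30·18·4=42192; k=5: 57816+0+30·38·4=62376 → min 13040.
Optimal order: (A_1 (A_2 (A_3 (A_4 (A_5 A_6))))) with cost 13040.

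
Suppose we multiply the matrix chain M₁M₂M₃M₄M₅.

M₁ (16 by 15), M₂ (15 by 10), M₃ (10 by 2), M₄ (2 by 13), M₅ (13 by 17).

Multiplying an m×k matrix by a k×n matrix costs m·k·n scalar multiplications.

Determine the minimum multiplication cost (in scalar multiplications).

Adjacent pairs: M₁M₂ = 16·15·10 = 2400; M₂M₃ = 15·10·2 = 300; M₃M₄ = 10·2·13 = 260; M₄M₅ = 2·13·17 = 442.
Length 3: M₁..M₃: k=1: 0+300+16·15·2=780; k=2: 2400+0+16·10·2=2720 → min 780 | M₂..M₄: k=2: 0+260+15·10·13=2210; k=3: 300+0+15·2·13=690 → min 690 | M₃..M₅: k=3: 0+442+10·2·17=782; k=4: 260+0+10·13·17=2470 → min 782.
Length 4: M₁..M₄: k=1: 0+690+16·15·13=3810; k=2: 2400+260+16·10·13=4740; k=3: 780+0+16·2·13=1196 → min 1196 | M₂..M₅: k=2: 0+782+15·10·17=3332; k=3: 300+442+15·2·17=1252; k=4: 690+0+15·13·17=4005 → min 1252.
Length 5: M₁..M₅: k=1: 0+1252+16·15·17=5332; k=2: 2400+782+16·10·17=5902; k=3: 780+442+16·2·17=1766; k=4: 1196+0+16·13·17=4732 → min 1766.
Optimal order: ((M₁(M₂M₃))(M₄M₅)) with cost 1766.

1766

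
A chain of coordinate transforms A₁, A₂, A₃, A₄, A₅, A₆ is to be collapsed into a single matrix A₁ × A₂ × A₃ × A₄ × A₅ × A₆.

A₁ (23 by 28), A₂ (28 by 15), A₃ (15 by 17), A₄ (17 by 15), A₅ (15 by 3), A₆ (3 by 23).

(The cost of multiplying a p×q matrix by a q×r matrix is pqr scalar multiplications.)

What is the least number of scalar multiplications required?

6309

Adjacent pairs: A₁A₂ = 23·28·15 = 9660; A₂A₃ = 28·15·17 = 7140; A₃A₄ = 15·17·15 = 3825; A₄A₅ = 17·15·3 = 765; A₅A₆ = 15·3·23 = 1035.
Length 3: A₁..A₃: k=1: 0+7140+23·28·17=18088; k=2: 9660+0+23·15·17=15525 → min 15525 | A₂..A₄: k=2: 0+3825+28·15·15=10125; k=3: 7140+0+28·17·15=14280 → min 10125 | A₃..A₅: k=3: 0+765+15·17·3=1530; k=4: 3825+0+15·15·3=4500 → min 1530 | A₄..A₆: k=4: 0+1035+17·15·23=6900; k=5: 765+0+17·3·23=1938 → min 1938.
Length 4: A₁..A₄: k=1: 0+10125+23·28·15=19785; k=2: 9660+3825+23·15·15=18660; k=3: 15525+0+23·17·15=21390 → min 18660 | A₂..A₅: k=2: 0+1530+28·15·3=2790; k=3: 7140+765+28·17·3=9333; k=4: 10125+0+28·15·3=11385 → min 2790 | A₃..A₆: k=3: 0+1938+15·17·23=7803; k=4: 3825+1035+15·15·23=10035; k=5: 1530+0+15·3·23=2565 → min 2565.
Length 5: A₁..A₅: k=1: 0+2790+23·28·3=4722; k=2: 9660+1530+23·15·3=12225; k=3: 15525+765+23·17·3=17463; k=4: 18660+0+23·15·3=19695 → min 4722 | A₂..A₆: k=2: 0+2565+28·15·23=12225; k=3: 7140+1938+28·17·23=20026; k=4: 10125+1035+28·15·23=20820; k=5: 2790+0+28·3·23=4722 → min 4722.
Length 6: A₁..A₆: k=1: 0+4722+23·28·23=19534; k=2: 9660+2565+23·15·23=20160; k=3: 15525+1938+23·17·23=26456; k=4: 18660+1035+23·15·23=27630; k=5: 4722+0+23·3·23=6309 → min 6309.
Optimal order: ((A₁ × (A₂ × (A₃ × (A₄ × A₅)))) × A₆) with cost 6309.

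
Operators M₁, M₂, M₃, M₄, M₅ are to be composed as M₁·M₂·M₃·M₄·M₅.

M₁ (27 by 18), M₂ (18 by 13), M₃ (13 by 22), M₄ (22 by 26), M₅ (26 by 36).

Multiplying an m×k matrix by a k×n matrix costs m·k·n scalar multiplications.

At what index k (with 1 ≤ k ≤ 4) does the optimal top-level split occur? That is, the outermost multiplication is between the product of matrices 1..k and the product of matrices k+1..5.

Adjacent pairs: M₁M₂ = 27·18·13 = 6318; M₂M₃ = 18·13·22 = 5148; M₃M₄ = 13·22·26 = 7436; M₄M₅ = 22·26·36 = 20592.
Length 3: M₁..M₃: k=1: 0+5148+27·18·22=15840; k=2: 6318+0+27·13·22=14040 → min 14040 | M₂..M₄: k=2: 0+7436+18·13·26=13520; k=3: 5148+0+18·22·26=15444 → min 13520 | M₃..M₅: k=3: 0+20592+13·22·36=30888; k=4: 7436+0+13·26·36=19604 → min 19604.
Length 4: M₁..M₄: k=1: 0+13520+27·18·26=26156; k=2: 6318+7436+27·13·26=22880; k=3: 14040+0+27·22·26=29484 → min 22880 | M₂..M₅: k=2: 0+19604+18·13·36=28028; k=3: 5148+20592+18·22·36=39996; k=4: 13520+0+18·26·36=30368 → min 28028.
Top-level splits: k=1: (M₁..M₁)·(M₂..M₅) → 0+28028+27·18·36 = 45524; k=2: (M₁..M₂)·(M₃..M₅) → 6318+19604+27·13·36 = 38558; k=3: (M₁..M₃)·(M₄..M₅) → 14040+20592+27·22·36 = 56016; k=4: (M₁..M₄)·(M₅..M₅) → 22880+0+27·26·36 = 48152.
Best split is after M₂, i.e. k = 2.

2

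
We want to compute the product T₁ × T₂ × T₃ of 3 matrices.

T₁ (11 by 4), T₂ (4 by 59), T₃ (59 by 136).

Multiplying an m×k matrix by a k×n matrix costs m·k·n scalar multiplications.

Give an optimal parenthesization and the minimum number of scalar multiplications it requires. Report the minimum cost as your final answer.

(T₁ × (T₂ × T₃)): cost 38080.
((T₁ × T₂) × T₃): cost 90860.
Optimal: (T₁ × (T₂ × T₃)) with cost 38080.

38080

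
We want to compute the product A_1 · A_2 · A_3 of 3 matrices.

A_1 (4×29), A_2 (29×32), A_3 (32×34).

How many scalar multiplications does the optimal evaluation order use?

Order (A_1 · (A_2 · A_3)): (A_2 · A_3): 29×32 by 32×34 → 29×34, cost 29·32·34 = 31552; (A_1 · (A_2 · A_3)): 4×29 by 29×34 → 4×34, cost 4·29·34 = 3944; cumulative 35496. Total 35496.
Order ((A_1 · A_2) · A_3): (A_1 · A_2): 4×29 by 29×32 → 4×32, cost 4·29·32 = 3712; ((A_1 · A_2) · A_3): 4×32 by 32×34 → 4×34, cost 4·32·34 = 4352; cumulative 8064. Total 8064.
Minimum: 8064.

8064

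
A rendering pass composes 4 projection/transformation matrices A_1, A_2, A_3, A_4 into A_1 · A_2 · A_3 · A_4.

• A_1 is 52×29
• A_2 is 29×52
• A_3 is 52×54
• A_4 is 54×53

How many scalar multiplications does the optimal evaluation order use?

Adjacent pairs: A_1A_2 = 52·29·52 = 78416; A_2A_3 = 29·52·54 = 81432; A_3A_4 = 52·54·53 = 148824.
Length 3: A_1..A_3: k=1: 0+81432+52·29·54=162864; k=2: 78416+0+52·52·54=224432 → min 162864 | A_2..A_4: k=2: 0+148824+29·52·53=228748; k=3: 81432+0+29·54·53=164430 → min 164430.
Length 4: A_1..A_4: k=1: 0+164430+52·29·53=244354; k=2: 78416+148824+52·52·53=370552; k=3: 162864+0+52·54·53=311688 → min 244354.
Optimal order: (A_1 · ((A_2 · A_3) · A_4)) with cost 244354.

244354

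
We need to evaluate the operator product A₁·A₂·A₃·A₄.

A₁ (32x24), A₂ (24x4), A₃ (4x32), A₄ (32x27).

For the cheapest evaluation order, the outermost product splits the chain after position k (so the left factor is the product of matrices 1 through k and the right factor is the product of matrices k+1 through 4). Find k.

2

Adjacent pairs: A₁A₂ = 32·24·4 = 3072; A₂A₃ = 24·4·32 = 3072; A₃A₄ = 4·32·27 = 3456.
Length 3: A₁..A₃: k=1: 0+3072+32·24·32=27648; k=2: 3072+0+32·4·32=7168 → min 7168 | A₂..A₄: k=2: 0+3456+24·4·27=6048; k=3: 3072+0+24·32·27=23808 → min 6048.
Top-level splits: k=1: (A₁..A₁)·(A₂..A₄) → 0+6048+32·24·27 = 26784; k=2: (A₁..A₂)·(A₃..A₄) → 3072+3456+32·4·27 = 9984; k=3: (A₁..A₃)·(A₄..A₄) → 7168+0+32·32·27 = 34816.
Best split is after A₂, i.e. k = 2.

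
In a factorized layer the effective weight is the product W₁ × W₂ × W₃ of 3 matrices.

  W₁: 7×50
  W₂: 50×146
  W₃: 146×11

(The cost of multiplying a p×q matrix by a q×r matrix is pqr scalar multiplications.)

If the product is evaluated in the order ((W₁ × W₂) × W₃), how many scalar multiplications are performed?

62342

(W₁ × W₂): 7×50 by 50×146 → 7×146, cost 7·50·146 = 51100
((W₁ × W₂) × W₃): 7×146 by 146×11 → 7×11, cost 7·146·11 = 11242; cumulative 62342
Total: 62342 scalar multiplications.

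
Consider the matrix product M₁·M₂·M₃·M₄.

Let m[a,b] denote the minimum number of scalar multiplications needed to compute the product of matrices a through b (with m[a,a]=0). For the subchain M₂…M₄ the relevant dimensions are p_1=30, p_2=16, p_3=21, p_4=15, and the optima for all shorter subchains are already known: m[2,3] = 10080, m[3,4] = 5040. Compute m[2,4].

12240

m[2,4] = min over k∈[2,3] of m[2,k]+m[k+1,4]+p_{1}·p_k·p_{4}.
k=2: 0 + 5040 + 30·16·15 = 12240; k=3: 10080 + 0 + 30·21·15 = 19530.
Minimum: 12240 at k=2.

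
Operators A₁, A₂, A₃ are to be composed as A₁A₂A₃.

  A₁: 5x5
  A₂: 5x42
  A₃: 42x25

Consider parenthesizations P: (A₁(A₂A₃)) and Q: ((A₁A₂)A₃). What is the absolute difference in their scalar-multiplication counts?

425

Order P = (A₁(A₂A₃)): (A₂A₃): 5×42 by 42×25 → 5×25, cost 5·42·25 = 5250; (A₁(A₂A₃)): 5×5 by 5×25 → 5×25, cost 5·5·25 = 625; cumulative 5875. Total 5875.
Order Q = ((A₁A₂)A₃): (A₁A₂): 5×5 by 5×42 → 5×42, cost 5·5·42 = 1050; ((A₁A₂)A₃): 5×42 by 42×25 → 5×25, cost 5·42·25 = 5250; cumulative 6300. Total 6300.
Difference: |5875 − 6300| = 425.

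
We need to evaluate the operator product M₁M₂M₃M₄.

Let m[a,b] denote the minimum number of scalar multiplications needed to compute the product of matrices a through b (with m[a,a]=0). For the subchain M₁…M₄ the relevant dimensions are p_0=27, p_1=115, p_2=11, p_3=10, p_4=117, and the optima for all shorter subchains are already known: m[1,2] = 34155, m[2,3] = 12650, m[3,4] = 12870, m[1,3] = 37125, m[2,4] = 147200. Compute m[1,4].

m[1,4] = min over k∈[1,3] of m[1,k]+m[k+1,4]+p_{0}·p_k·p_{4}.
k=1: 0 + 147200 + 27·115·117 = 510485; k=2: 34155 + 12870 + 27·11·117 = 81774; k=3: 37125 + 0 + 27·10·117 = 68715.
Minimum: 68715 at k=3.

68715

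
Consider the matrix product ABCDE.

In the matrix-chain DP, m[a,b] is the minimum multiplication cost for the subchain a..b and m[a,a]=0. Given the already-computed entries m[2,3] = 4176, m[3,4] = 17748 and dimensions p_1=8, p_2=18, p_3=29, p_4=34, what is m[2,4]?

m[2,4] = min over k∈[2,3] of m[2,k]+m[k+1,4]+p_{1}·p_k·p_{4}.
k=2: 0 + 17748 + 8·18·34 = 22644; k=3: 4176 + 0 + 8·29·34 = 12064.
Minimum: 12064 at k=3.

12064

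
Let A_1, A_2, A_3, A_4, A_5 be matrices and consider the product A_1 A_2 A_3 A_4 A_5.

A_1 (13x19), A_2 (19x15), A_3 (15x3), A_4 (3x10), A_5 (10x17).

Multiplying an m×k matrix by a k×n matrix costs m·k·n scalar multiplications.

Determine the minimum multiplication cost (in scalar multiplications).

Adjacent pairs: A_1A_2 = 13·19·15 = 3705; A_2A_3 = 19·15·3 = 855; A_3A_4 = 15·3·10 = 450; A_4A_5 = 3·10·17 = 510.
Length 3: A_1..A_3: k=1: 0+855+13·19·3=1596; k=2: 3705+0+13·15·3=4290 → min 1596 | A_2..A_4: k=2: 0+450+19·15·10=3300; k=3: 855+0+19·3·10=1425 → min 1425 | A_3..A_5: k=3: 0+510+15·3·17=1275; k=4: 450+0+15·10·17=3000 → min 1275.
Length 4: A_1..A_4: k=1: 0+1425+13·19·10=3895; k=2: 3705+450+13·15·10=6105; k=3: 1596+0+13·3·10=1986 → min 1986 | A_2..A_5: k=2: 0+1275+19·15·17=6120; k=3: 855+510+19·3·17=2334; k=4: 1425+0+19·10·17=4655 → min 2334.
Length 5: A_1..A_5: k=1: 0+2334+13·19·17=6533; k=2: 3705+1275+13·15·17=8295; k=3: 1596+510+13·3·17=2769; k=4: 1986+0+13·10·17=4196 → min 2769.
Optimal order: ((A_1 (A_2 A_3)) (A_4 A_5)) with cost 2769.

2769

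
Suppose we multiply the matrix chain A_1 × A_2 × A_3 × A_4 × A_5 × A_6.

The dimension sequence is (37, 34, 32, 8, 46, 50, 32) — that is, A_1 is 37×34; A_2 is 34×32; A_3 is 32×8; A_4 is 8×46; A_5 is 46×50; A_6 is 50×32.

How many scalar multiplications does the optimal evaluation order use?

59440

Adjacent pairs: A_1A_2 = 37·34·32 = 40256; A_2A_3 = 34·32·8 = 8704; A_3A_4 = 32·8·46 = 11776; A_4A_5 = 8·46·50 = 18400; A_5A_6 = 46·50·32 = 73600.
Length 3: A_1..A_3: k=1: 0+8704+37·34·8=18768; k=2: 40256+0+37·32·8=49728 → min 18768 | A_2..A_4: k=2: 0+11776+34·32·46=61824; k=3: 8704+0+34·8·46=21216 → min 21216 | A_3..A_5: k=3: 0+18400+32·8·50=31200; k=4: 11776+0+32·46·50=85376 → min 31200 | A_4..A_6: k=4: 0+73600+8·46·32=85376; k=5: 18400+0+8·50·32=31200 → min 31200.
Length 4: A_1..A_4: k=1: 0+21216+37·34·46=79084; k=2: 40256+11776+37·32·46=106496; k=3: 18768+0+37·8·46=32384 → min 32384 | A_2..A_5: k=2: 0+31200+34·32·50=85600; k=3: 8704+18400+34·8·50=40704; k=4: 21216+0+34·46·50=99416 → min 40704 | A_3..A_6: k=3: 0+31200+32·8·32=39392; k=4: 11776+73600+32·46·32=132480; k=5: 31200+0+32·50·32=82400 → min 39392.
Length 5: A_1..A_5: k=1: 0+40704+37·34·50=103604; k=2: 40256+31200+37·32·50=130656; k=3: 18768+18400+37·8·50=51968; k=4: 32384+0+37·46·50=117484 → min 51968 | A_2..A_6: k=2: 0+39392+34·32·32=74208; k=3: 8704+31200+34·8·32=48608; k=4: 21216+73600+34·46·32=144864; k=5: 40704+0+34·50·32=95104 → min 48608.
Length 6: A_1..A_6: k=1: 0+48608+37·34·32=88864; k=2: 40256+39392+37·32·32=117536; k=3: 18768+31200+37·8·32=59440; k=4: 32384+73600+37·46·32=160448; k=5: 51968+0+37·50·32=111168 → min 59440.
Optimal order: ((A_1 × (A_2 × A_3)) × ((A_4 × A_5) × A_6)) with cost 59440.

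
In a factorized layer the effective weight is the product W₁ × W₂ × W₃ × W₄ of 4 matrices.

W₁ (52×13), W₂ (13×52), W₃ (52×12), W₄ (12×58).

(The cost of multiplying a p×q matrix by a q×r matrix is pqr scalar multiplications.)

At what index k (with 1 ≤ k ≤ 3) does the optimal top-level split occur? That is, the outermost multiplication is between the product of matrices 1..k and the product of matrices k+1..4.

Adjacent pairs: W₁W₂ = 52·13·52 = 35152; W₂W₃ = 13·52·12 = 8112; W₃W₄ = 52·12·58 = 36192.
Length 3: W₁..W₃: k=1: 0+8112+52·13·12=16224; k=2: 35152+0+52·52·12=67600 → min 16224 | W₂..W₄: k=2: 0+36192+13·52·58=75400; k=3: 8112+0+13·12·58=17160 → min 17160.
Top-level splits: k=1: (W₁..W₁)·(W₂..W₄) → 0+17160+52·13·58 = 56368; k=2: (W₁..W₂)·(W₃..W₄) → 35152+36192+52·52·58 = 228176; k=3: (W₁..W₃)·(W₄..W₄) → 16224+0+52·12·58 = 52416.
Best split is after W₃, i.e. k = 3.

3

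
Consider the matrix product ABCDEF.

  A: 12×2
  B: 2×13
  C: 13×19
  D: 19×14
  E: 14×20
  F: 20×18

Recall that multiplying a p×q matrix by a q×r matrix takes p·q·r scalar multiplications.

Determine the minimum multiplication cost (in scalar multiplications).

Adjacent pairs: AB = 12·2·13 = 312; BC = 2·13·19 = 494; CD = 13·19·14 = 3458; DE = 19·14·20 = 5320; EF = 14·20·18 = 5040.
Length 3: A..C: k=1: 0+494+12·2·19=950; k=2: 312+0+12·13·19=3276 → min 950 | B..D: k=2: 0+3458+2·13·14=3822; k=3: 494+0+2·19·14=1026 → min 1026 | C..E: k=3: 0+5320+13·19·20=10260; k=4: 3458+0+13·14·20=7098 → min 7098 | D..F: k=4: 0+5040+19·14·18=9828; k=5: 5320+0+19·20·18=12160 → min 9828.
Length 4: A..D: k=1: 0+1026+12·2·14=1362; k=2: 312+3458+12·13·14=5954; k=3: 950+0+12·19·14=4142 → min 1362 | B..E: k=2: 0+7098+2·13·20=7618; k=3: 494+5320+2·19·20=6574; k=4: 1026+0+2·14·20=1586 → min 1586 | C..F: k=3: 0+9828+13·19·18=14274; k=4: 3458+5040+13·14·18=11774; k=5: 7098+0+13·20·18=11778 → min 11774.
Length 5: A..E: k=1: 0+1586+12·2·20=2066; k=2: 312+7098+12·13·20=10530; k=3: 950+5320+12·19·20=10830; k=4: 1362+0+12·14·20=4722 → min 2066 | B..F: k=2: 0+11774+2·13·18=12242; k=3: 494+9828+2·19·18=11006; k=4: 1026+5040+2·14·18=6570; k=5: 1586+0+2·20·18=2306 → min 2306.
Length 6: A..F: k=1: 0+2306+12·2·18=2738; k=2: 312+11774+12·13·18=14894; k=3: 950+9828+12·19·18=14882; k=4: 1362+5040+12·14·18=9426; k=5: 2066+0+12·20·18=6386 → min 2738.
Optimal order: (A((((BC)D)E)F)) with cost 2738.

2738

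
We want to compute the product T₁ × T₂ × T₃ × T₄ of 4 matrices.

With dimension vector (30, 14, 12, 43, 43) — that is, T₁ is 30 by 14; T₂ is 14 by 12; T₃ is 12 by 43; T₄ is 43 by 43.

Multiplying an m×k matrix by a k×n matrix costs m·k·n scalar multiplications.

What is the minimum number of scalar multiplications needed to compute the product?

Adjacent pairs: T₁T₂ = 30·14·12 = 5040; T₂T₃ = 14·12·43 = 7224; T₃T₄ = 12·43·43 = 22188.
Length 3: T₁..T₃: k=1: 0+7224+30·14·43=25284; k=2: 5040+0+30·12·43=20520 → min 20520 | T₂..T₄: k=2: 0+22188+14·12·43=29412; k=3: 7224+0+14·43·43=33110 → min 29412.
Length 4: T₁..T₄: k=1: 0+29412+30·14·43=47472; k=2: 5040+22188+30·12·43=42708; k=3: 20520+0+30·43·43=75990 → min 42708.
Optimal order: ((T₁ × T₂) × (T₃ × T₄)) with cost 42708.

42708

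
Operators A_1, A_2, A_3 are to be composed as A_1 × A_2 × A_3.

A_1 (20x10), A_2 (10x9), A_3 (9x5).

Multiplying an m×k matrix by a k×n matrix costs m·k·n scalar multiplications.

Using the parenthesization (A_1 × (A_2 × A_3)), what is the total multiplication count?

(A_2 × A_3): 10×9 by 9×5 → 10×5, cost 10·9·5 = 450
(A_1 × (A_2 × A_3)): 20×10 by 10×5 → 20×5, cost 20·10·5 = 1000; cumulative 1450
Total: 1450 scalar multiplications.

1450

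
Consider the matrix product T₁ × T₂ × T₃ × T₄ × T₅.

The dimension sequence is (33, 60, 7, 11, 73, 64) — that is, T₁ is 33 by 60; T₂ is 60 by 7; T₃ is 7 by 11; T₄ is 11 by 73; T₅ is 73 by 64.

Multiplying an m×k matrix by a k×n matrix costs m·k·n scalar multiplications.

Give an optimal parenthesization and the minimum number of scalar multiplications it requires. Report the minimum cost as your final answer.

Adjacent pairs: T₁T₂ = 33·60·7 = 13860; T₂T₃ = 60·7·11 = 4620; T₃T₄ = 7·11·73 = 5621; T₄T₅ = 11·73·64 = 51392.
Length 3: T₁..T₃: k=1: 0+4620+33·60·11=26400; k=2: 13860+0+33·7·11=16401 → min 16401 | T₂..T₄: k=2: 0+5621+60·7·73=36281; k=3: 4620+0+60·11·73=52800 → min 36281 | T₃..T₅: k=3: 0+51392+7·11·64=56320; k=4: 5621+0+7·73·64=38325 → min 38325.
Length 4: T₁..T₄: k=1: 0+36281+33·60·73=180821; k=2: 13860+5621+33·7·73=36344; k=3: 16401+0+33·11·73=42900 → min 36344 | T₂..T₅: k=2: 0+38325+60·7·64=65205; k=3: 4620+51392+60·11·64=98252; k=4: 36281+0+60·73·64=316601 → min 65205.
Length 5: T₁..T₅: k=1: 0+65205+33·60·64=191925; k=2: 13860+38325+33·7·64=66969; k=3: 16401+51392+33·11·64=91025; k=4: 36344+0+33·73·64=190520 → min 66969.
Optimal parenthesization: ((T₁ × T₂) × ((T₃ × T₄) × T₅)) with cost 66969.

66969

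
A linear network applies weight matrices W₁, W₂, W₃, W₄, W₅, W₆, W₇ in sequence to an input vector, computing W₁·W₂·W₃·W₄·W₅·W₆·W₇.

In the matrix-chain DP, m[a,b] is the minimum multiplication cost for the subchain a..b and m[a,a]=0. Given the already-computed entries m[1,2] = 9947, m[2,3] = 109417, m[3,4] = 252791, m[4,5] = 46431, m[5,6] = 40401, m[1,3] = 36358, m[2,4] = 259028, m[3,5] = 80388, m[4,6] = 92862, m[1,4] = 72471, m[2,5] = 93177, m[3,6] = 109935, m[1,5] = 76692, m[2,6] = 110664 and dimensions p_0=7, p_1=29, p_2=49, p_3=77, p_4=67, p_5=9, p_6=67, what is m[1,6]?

80913

m[1,6] = min over k∈[1,5] of m[1,k]+m[k+1,6]+p_{0}·p_k·p_{6}.
k=1: 0 + 110664 + 7·29·67 = 124265; k=2: 9947 + 109935 + 7·49·67 = 142863; k=3: 36358 + 92862 + 7·77·67 = 165333; k=4: 72471 + 40401 + 7·67·67 = 144295; k=5: 76692 + 0 + 7·9·67 = 80913.
Minimum: 80913 at k=5.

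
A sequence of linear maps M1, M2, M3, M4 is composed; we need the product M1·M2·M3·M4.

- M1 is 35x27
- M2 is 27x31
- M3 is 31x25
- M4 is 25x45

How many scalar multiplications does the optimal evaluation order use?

83925

Adjacent pairs: M1M2 = 35·27·31 = 29295; M2M3 = 27·31·25 = 20925; M3M4 = 31·25·45 = 34875.
Length 3: M1..M3: k=1: 0+20925+35·27·25=44550; k=2: 29295+0+35·31·25=56420 → min 44550 | M2..M4: k=2: 0+34875+27·31·45=72540; k=3: 20925+0+27·25·45=51300 → min 51300.
Length 4: M1..M4: k=1: 0+51300+35·27·45=93825; k=2: 29295+34875+35·31·45=112995; k=3: 44550+0+35·25·45=83925 → min 83925.
Optimal order: ((M1·(M2·M3))·M4) with cost 83925.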